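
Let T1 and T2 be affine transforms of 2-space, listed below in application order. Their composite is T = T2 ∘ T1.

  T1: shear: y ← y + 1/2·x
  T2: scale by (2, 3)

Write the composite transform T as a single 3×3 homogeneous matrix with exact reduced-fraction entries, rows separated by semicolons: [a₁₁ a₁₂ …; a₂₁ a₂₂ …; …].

T1 = [1 0 0; 1/2 1 0; 0 0 1]
T2·T1 = [2 0 0; 3/2 3 0; 0 0 1]

T = [2 0 0; 3/2 3 0; 0 0 1]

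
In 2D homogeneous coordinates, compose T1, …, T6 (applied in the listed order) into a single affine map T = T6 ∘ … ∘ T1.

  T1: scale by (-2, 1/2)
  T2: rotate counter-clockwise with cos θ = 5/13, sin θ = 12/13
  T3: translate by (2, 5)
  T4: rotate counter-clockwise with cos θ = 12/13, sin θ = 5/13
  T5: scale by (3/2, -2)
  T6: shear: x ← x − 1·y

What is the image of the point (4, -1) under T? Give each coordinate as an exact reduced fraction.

T1 scale by (-2, 1/2): (4, -1) → (-8, -1/2)
T2 rotate counter-clockwise with cos θ = 5/13, sin θ = 12/13: (-8, -1/2) → (-34/13, -197/26)
T3 translate by (2, 5): (-34/13, -197/26) → (-8/13, -67/26)
T4 rotate counter-clockwise with cos θ = 12/13, sin θ = 5/13: (-8/13, -67/26) → (11/26, -34/13)
T5 scale by (3/2, -2): (11/26, -34/13) → (33/52, 68/13)
T6 shear: x ← x − 1·y: (33/52, 68/13) → (-239/52, 68/13)

T(p) = (-239/52, 68/13)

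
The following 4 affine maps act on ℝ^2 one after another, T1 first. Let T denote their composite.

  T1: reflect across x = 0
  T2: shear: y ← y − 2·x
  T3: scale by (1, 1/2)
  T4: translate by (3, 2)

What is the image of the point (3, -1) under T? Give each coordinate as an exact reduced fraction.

T(p) = (0, 9/2)

T1 reflect across x = 0: (3, -1) → (-3, -1)
T2 shear: y ← y − 2·x: (-3, -1) → (-3, 5)
T3 scale by (1, 1/2): (-3, 5) → (-3, 5/2)
T4 translate by (3, 2): (-3, 5/2) → (0, 9/2)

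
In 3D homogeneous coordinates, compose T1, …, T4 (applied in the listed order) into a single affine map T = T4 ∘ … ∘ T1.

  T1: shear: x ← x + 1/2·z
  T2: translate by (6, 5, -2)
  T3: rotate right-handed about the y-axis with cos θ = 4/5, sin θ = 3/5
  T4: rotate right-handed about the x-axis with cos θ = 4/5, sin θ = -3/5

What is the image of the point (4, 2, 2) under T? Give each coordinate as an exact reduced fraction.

T1 shear: x ← x + 1/2·z: (4, 2, 2) → (5, 2, 2)
T2 translate by (6, 5, -2): (5, 2, 2) → (11, 7, 0)
T3 rotate right-handed about the y-axis with cos θ = 4/5, sin θ = 3/5: (11, 7, 0) → (44/5, 7, -33/5)
T4 rotate right-handed about the x-axis with cos θ = 4/5, sin θ = -3/5: (44/5, 7, -33/5) → (44/5, 41/25, -237/25)

T(p) = (44/5, 41/25, -237/25)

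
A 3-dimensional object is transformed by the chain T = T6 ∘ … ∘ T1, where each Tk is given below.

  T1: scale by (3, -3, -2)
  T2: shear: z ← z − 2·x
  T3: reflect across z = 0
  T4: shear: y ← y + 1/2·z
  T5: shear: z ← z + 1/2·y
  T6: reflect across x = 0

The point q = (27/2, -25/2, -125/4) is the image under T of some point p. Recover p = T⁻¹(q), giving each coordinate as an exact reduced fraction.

p = (-9/2, 0, 1)

T1 = [3 0 0 0; 0 -3 0 0; 0 0 -2 0; 0 0 0 1]
T2·T1 = [3 0 0 0; 0 -3 0 0; -6 0 -2 0; 0 0 0 1]
T3·…·T1 = [3 0 0 0; 0 -3 0 0; 6 0 2 0; 0 0 0 1]
T4·…·T1 = [3 0 0 0; 3 -3 1 0; 6 0 2 0; 0 0 0 1]
T5·…·T1 = [3 0 0 0; 3 -3 1 0; 15/2 -3/2 5/2 0; 0 0 0 1]
T6·…·T1 = [-3 0 0 0; 3 -3 1 0; 15/2 -3/2 5/2 0; 0 0 0 1]
det M = 18; M⁻¹ = [-1/3 0 0 0; 0 -5/12 1/6 0; 1 -1/4 1/2 0; 0 0 0 1]
M⁻¹ · (27/2, -25/2, -125/4)ᵀ = (-9/2, 0, 1)ᵀ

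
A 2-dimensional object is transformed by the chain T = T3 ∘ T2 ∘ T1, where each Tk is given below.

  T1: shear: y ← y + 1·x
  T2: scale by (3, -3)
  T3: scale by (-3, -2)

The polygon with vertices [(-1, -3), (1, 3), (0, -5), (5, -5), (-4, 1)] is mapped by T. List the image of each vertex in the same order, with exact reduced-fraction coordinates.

image vertices: (9, -24), (-9, 24), (0, -30), (-45, 0), (36, -18)

T1 shear: y ← y + 1·x: (-1, -3) → (-1, -4); (1, 3) → (1, 4); (0, -5) → (0, -5); (5, -5) → (5, 0); (-4, 1) → (-4, -3)
T2 scale by (3, -3): (-1, -4) → (-3, 12); (1, 4) → (3, -12); (0, -5) → (0, 15); (5, 0) → (15, 0); (-4, -3) → (-12, 9)
T3 scale by (-3, -2): (-3, 12) → (9, -24); (3, -12) → (-9, 24); (0, 15) → (0, -30); (15, 0) → (-45, 0); (-12, 9) → (36, -18)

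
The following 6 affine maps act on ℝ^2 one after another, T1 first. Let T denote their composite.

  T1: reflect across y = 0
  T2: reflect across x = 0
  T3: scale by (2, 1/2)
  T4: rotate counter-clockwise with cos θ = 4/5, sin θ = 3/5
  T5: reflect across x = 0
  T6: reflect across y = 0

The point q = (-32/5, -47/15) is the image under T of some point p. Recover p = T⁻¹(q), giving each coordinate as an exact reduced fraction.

T1 = [1 0 0; 0 -1 0; 0 0 1]
T2·T1 = [-1 0 0; 0 -1 0; 0 0 1]
T3·…·T1 = [-2 0 0; 0 -1/2 0; 0 0 1]
T4·…·T1 = [-8/5 3/10 0; -6/5 -2/5 0; 0 0 1]
T5·…·T1 = [8/5 -3/10 0; -6/5 -2/5 0; 0 0 1]
T6·…·T1 = [8/5 -3/10 0; 6/5 2/5 0; 0 0 1]
det M = 1; M⁻¹ = [2/5 3/10 0; -6/5 8/5 0; 0 0 1]
M⁻¹ · (-32/5, -47/15)ᵀ = (-7/2, 8/3)ᵀ

p = (-7/2, 8/3)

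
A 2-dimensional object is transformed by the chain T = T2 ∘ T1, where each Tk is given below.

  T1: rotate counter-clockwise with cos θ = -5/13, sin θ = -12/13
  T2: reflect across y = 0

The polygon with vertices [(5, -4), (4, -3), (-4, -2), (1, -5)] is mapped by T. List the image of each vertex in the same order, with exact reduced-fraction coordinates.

image vertices: (-73/13, 40/13), (-56/13, 33/13), (-4/13, -58/13), (-5, -1)

T1 rotate counter-clockwise with cos θ = -5/13, sin θ = -12/13: (5, -4) → (-73/13, -40/13); (4, -3) → (-56/13, -33/13); (-4, -2) → (-4/13, 58/13); (1, -5) → (-5, 1)
T2 reflect across y = 0: (-73/13, -40/13) → (-73/13, 40/13); (-56/13, -33/13) → (-56/13, 33/13); (-4/13, 58/13) → (-4/13, -58/13); (-5, 1) → (-5, -1)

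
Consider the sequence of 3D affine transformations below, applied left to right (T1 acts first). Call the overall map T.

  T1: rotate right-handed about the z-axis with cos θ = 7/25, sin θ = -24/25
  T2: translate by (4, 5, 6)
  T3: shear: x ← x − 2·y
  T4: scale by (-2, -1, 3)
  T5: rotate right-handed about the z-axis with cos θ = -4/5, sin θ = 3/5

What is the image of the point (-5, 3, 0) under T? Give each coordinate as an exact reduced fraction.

T(p) = (-2362/125, 3434/125, 18)

T1 rotate right-handed about the z-axis with cos θ = 7/25, sin θ = -24/25: (-5, 3, 0) → (37/25, 141/25, 0)
T2 translate by (4, 5, 6): (37/25, 141/25, 0) → (137/25, 266/25, 6)
T3 shear: x ← x − 2·y: (137/25, 266/25, 6) → (-79/5, 266/25, 6)
T4 scale by (-2, -1, 3): (-79/5, 266/25, 6) → (158/5, -266/25, 18)
T5 rotate right-handed about the z-axis with cos θ = -4/5, sin θ = 3/5: (158/5, -266/25, 18) → (-2362/125, 3434/125, 18)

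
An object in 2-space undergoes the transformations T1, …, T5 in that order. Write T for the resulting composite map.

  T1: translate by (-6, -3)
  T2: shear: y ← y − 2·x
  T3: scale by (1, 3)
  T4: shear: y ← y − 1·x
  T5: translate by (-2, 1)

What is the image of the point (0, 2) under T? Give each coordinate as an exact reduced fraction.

T1 translate by (-6, -3): (0, 2) → (-6, -1)
T2 shear: y ← y − 2·x: (-6, -1) → (-6, 11)
T3 scale by (1, 3): (-6, 11) → (-6, 33)
T4 shear: y ← y − 1·x: (-6, 33) → (-6, 39)
T5 translate by (-2, 1): (-6, 39) → (-8, 40)

T(p) = (-8, 40)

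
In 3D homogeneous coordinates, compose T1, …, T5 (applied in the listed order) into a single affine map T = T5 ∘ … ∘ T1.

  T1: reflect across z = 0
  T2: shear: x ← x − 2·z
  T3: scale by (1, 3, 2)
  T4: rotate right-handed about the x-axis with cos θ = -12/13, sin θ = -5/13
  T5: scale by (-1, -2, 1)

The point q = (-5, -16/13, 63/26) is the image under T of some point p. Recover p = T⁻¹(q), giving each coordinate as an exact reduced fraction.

p = (3, -1/2, 1)

T1 = [1 0 0 0; 0 1 0 0; 0 0 -1 0; 0 0 0 1]
T2·T1 = [1 0 2 0; 0 1 0 0; 0 0 -1 0; 0 0 0 1]
T3·…·T1 = [1 0 2 0; 0 3 0 0; 0 0 -2 0; 0 0 0 1]
T4·…·T1 = [1 0 2 0; 0 -36/13 -10/13 0; 0 -15/13 24/13 0; 0 0 0 1]
T5·…·T1 = [-1 0 -2 0; 0 72/13 20/13 0; 0 -15/13 24/13 0; 0 0 0 1]
det M = -12; M⁻¹ = [-1 -5/26 -12/13 0; 0 2/13 -5/39 0; 0 5/52 6/13 0; 0 0 0 1]
M⁻¹ · (-5, -16/13, 63/26)ᵀ = (3, -1/2, 1)ᵀ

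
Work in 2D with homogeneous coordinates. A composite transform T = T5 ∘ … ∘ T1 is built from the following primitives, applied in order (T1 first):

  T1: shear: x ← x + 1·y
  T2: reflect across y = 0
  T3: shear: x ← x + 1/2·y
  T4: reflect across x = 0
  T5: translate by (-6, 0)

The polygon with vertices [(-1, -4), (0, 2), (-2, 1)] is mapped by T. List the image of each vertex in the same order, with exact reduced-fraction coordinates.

T1 shear: x ← x + 1·y: (-1, -4) → (-5, -4); (0, 2) → (2, 2); (-2, 1) → (-1, 1)
T2 reflect across y = 0: (-5, -4) → (-5, 4); (2, 2) → (2, -2); (-1, 1) → (-1, -1)
T3 shear: x ← x + 1/2·y: (-5, 4) → (-3, 4); (2, -2) → (1, -2); (-1, -1) → (-3/2, -1)
T4 reflect across x = 0: (-3, 4) → (3, 4); (1, -2) → (-1, -2); (-3/2, -1) → (3/2, -1)
T5 translate by (-6, 0): (3, 4) → (-3, 4); (-1, -2) → (-7, -2); (3/2, -1) → (-9/2, -1)

image vertices: (-3, 4), (-7, -2), (-9/2, -1)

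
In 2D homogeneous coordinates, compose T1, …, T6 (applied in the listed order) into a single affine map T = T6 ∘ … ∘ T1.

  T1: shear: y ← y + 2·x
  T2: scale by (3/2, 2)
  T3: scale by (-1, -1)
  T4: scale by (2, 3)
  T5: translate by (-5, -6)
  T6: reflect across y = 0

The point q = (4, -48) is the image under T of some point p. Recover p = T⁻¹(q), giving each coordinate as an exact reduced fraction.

p = (-3, -3)

T1 = [1 0 0; 2 1 0; 0 0 1]
T2·T1 = [3/2 0 0; 4 2 0; 0 0 1]
T3·…·T1 = [-3/2 0 0; -4 -2 0; 0 0 1]
T4·…·T1 = [-3 0 0; -12 -6 0; 0 0 1]
T5·…·T1 = [-3 0 -5; -12 -6 -6; 0 0 1]
T6·…·T1 = [-3 0 -5; 12 6 6; 0 0 1]
det M = -18; M⁻¹ = [-1/3 0 -5/3; 2/3 1/6 7/3; 0 0 1]
M⁻¹ · (4, -48)ᵀ = (-3, -3)ᵀ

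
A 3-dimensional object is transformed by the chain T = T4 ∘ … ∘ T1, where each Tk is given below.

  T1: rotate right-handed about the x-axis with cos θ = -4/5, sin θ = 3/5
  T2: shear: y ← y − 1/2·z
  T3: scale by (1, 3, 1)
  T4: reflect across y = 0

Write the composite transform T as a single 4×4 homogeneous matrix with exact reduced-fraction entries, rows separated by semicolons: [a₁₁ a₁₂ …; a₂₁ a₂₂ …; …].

T1 = [1 0 0 0; 0 -4/5 -3/5 0; 0 3/5 -4/5 0; 0 0 0 1]
T2·T1 = [1 0 0 0; 0 -11/10 -1/5 0; 0 3/5 -4/5 0; 0 0 0 1]
T3·…·T1 = [1 0 0 0; 0 -33/10 -3/5 0; 0 3/5 -4/5 0; 0 0 0 1]
T4·…·T1 = [1 0 0 0; 0 33/10 3/5 0; 0 3/5 -4/5 0; 0 0 0 1]

T = [1 0 0 0; 0 33/10 3/5 0; 0 3/5 -4/5 0; 0 0 0 1]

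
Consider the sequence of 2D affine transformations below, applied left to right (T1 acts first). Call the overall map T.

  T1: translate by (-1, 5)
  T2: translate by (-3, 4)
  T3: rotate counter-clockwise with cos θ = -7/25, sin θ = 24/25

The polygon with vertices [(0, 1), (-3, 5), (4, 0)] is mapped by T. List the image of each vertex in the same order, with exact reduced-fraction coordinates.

image vertices: (-212/25, -166/25), (-287/25, -266/25), (-216/25, -63/25)

T1 translate by (-1, 5): (0, 1) → (-1, 6); (-3, 5) → (-4, 10); (4, 0) → (3, 5)
T2 translate by (-3, 4): (-1, 6) → (-4, 10); (-4, 10) → (-7, 14); (3, 5) → (0, 9)
T3 rotate counter-clockwise with cos θ = -7/25, sin θ = 24/25: (-4, 10) → (-212/25, -166/25); (-7, 14) → (-287/25, -266/25); (0, 9) → (-216/25, -63/25)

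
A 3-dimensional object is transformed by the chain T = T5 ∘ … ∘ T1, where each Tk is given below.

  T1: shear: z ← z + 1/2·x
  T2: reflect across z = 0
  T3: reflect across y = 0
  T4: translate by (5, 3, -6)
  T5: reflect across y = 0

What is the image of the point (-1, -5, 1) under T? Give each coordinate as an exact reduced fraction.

T(p) = (4, -8, -13/2)

T1 shear: z ← z + 1/2·x: (-1, -5, 1) → (-1, -5, 1/2)
T2 reflect across z = 0: (-1, -5, 1/2) → (-1, -5, -1/2)
T3 reflect across y = 0: (-1, -5, -1/2) → (-1, 5, -1/2)
T4 translate by (5, 3, -6): (-1, 5, -1/2) → (4, 8, -13/2)
T5 reflect across y = 0: (4, 8, -13/2) → (4, -8, -13/2)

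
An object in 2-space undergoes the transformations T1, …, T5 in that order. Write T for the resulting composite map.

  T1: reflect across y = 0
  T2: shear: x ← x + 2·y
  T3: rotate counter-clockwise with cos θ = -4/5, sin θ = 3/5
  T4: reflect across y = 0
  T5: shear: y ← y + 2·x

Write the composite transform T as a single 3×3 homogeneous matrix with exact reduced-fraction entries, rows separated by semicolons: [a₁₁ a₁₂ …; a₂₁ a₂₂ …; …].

T1 = [1 0 0; 0 -1 0; 0 0 1]
T2·T1 = [1 -2 0; 0 -1 0; 0 0 1]
T3·…·T1 = [-4/5 11/5 0; 3/5 -2/5 0; 0 0 1]
T4·…·T1 = [-4/5 11/5 0; -3/5 2/5 0; 0 0 1]
T5·…·T1 = [-4/5 11/5 0; -11/5 24/5 0; 0 0 1]

T = [-4/5 11/5 0; -11/5 24/5 0; 0 0 1]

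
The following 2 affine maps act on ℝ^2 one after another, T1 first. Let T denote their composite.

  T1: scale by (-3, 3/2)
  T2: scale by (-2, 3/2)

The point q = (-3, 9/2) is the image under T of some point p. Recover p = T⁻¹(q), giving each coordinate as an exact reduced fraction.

p = (-1/2, 2)

T1 = [-3 0 0; 0 3/2 0; 0 0 1]
T2·T1 = [6 0 0; 0 9/4 0; 0 0 1]
det M = 27/2; M⁻¹ = [1/6 0 0; 0 4/9 0; 0 0 1]
M⁻¹ · (-3, 9/2)ᵀ = (-1/2, 2)ᵀ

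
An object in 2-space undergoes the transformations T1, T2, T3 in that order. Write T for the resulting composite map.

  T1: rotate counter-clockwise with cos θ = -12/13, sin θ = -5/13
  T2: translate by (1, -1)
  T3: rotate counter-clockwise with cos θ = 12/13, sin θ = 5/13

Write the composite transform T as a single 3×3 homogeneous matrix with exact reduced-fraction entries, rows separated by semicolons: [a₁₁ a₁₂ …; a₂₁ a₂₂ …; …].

T = [-119/169 120/169 17/13; -120/169 -119/169 -7/13; 0 0 1]

T1 = [-12/13 5/13 0; -5/13 -12/13 0; 0 0 1]
T2·T1 = [-12/13 5/13 1; -5/13 -12/13 -1; 0 0 1]
T3·…·T1 = [-119/169 120/169 17/13; -120/169 -119/169 -7/13; 0 0 1]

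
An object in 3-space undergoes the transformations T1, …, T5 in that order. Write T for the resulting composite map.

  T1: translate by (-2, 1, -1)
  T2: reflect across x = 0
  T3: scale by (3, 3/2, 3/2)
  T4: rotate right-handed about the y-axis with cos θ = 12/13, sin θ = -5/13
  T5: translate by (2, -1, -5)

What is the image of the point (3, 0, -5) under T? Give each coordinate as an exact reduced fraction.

T1 translate by (-2, 1, -1): (3, 0, -5) → (1, 1, -6)
T2 reflect across x = 0: (1, 1, -6) → (-1, 1, -6)
T3 scale by (3, 3/2, 3/2): (-1, 1, -6) → (-3, 3/2, -9)
T4 rotate right-handed about the y-axis with cos θ = 12/13, sin θ = -5/13: (-3, 3/2, -9) → (9/13, 3/2, -123/13)
T5 translate by (2, -1, -5): (9/13, 3/2, -123/13) → (35/13, 1/2, -188/13)

T(p) = (35/13, 1/2, -188/13)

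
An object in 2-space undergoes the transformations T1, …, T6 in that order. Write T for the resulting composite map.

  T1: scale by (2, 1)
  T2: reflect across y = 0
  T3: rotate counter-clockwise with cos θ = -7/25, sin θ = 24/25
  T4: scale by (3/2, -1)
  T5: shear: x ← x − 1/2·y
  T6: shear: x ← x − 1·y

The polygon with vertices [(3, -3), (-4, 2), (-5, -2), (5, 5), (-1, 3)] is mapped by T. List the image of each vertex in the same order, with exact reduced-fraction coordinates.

T1 scale by (2, 1): (3, -3) → (6, -3); (-4, 2) → (-8, 2); (-5, -2) → (-10, -2); (5, 5) → (10, 5); (-1, 3) → (-2, 3)
T2 reflect across y = 0: (6, -3) → (6, 3); (-8, 2) → (-8, -2); (-10, -2) → (-10, 2); (10, 5) → (10, -5); (-2, 3) → (-2, -3)
T3 rotate counter-clockwise with cos θ = -7/25, sin θ = 24/25: (6, 3) → (-114/25, 123/25); (-8, -2) → (104/25, -178/25); (-10, 2) → (22/25, -254/25); (10, -5) → (2, 11); (-2, -3) → (86/25, -27/25)
T4 scale by (3/2, -1): (-114/25, 123/25) → (-171/25, -123/25); (104/25, -178/25) → (156/25, 178/25); (22/25, -254/25) → (33/25, 254/25); (2, 11) → (3, -11); (86/25, -27/25) → (129/25, 27/25)
T5 shear: x ← x − 1/2·y: (-171/25, -123/25) → (-219/50, -123/25); (156/25, 178/25) → (67/25, 178/25); (33/25, 254/25) → (-94/25, 254/25); (3, -11) → (17/2, -11); (129/25, 27/25) → (231/50, 27/25)
T6 shear: x ← x − 1·y: (-219/50, -123/25) → (27/50, -123/25); (67/25, 178/25) → (-111/25, 178/25); (-94/25, 254/25) → (-348/25, 254/25); (17/2, -11) → (39/2, -11); (231/50, 27/25) → (177/50, 27/25)

image vertices: (27/50, -123/25), (-111/25, 178/25), (-348/25, 254/25), (39/2, -11), (177/50, 27/25)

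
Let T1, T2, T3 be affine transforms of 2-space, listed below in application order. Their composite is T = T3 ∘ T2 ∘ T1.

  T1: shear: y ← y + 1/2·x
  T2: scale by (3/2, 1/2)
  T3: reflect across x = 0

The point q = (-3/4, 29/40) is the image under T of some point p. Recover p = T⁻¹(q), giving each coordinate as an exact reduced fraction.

p = (1/2, 6/5)

T1 = [1 0 0; 1/2 1 0; 0 0 1]
T2·T1 = [3/2 0 0; 1/4 1/2 0; 0 0 1]
T3·…·T1 = [-3/2 0 0; 1/4 1/2 0; 0 0 1]
det M = -3/4; M⁻¹ = [-2/3 0 0; 1/3 2 0; 0 0 1]
M⁻¹ · (-3/4, 29/40)ᵀ = (1/2, 6/5)ᵀ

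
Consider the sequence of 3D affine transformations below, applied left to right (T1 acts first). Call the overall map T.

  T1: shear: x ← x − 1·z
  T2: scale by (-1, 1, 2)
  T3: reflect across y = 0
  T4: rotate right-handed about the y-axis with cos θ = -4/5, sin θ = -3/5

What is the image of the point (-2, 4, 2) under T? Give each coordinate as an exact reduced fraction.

T1 shear: x ← x − 1·z: (-2, 4, 2) → (-4, 4, 2)
T2 scale by (-1, 1, 2): (-4, 4, 2) → (4, 4, 4)
T3 reflect across y = 0: (4, 4, 4) → (4, -4, 4)
T4 rotate right-handed about the y-axis with cos θ = -4/5, sin θ = -3/5: (4, -4, 4) → (-28/5, -4, -4/5)

T(p) = (-28/5, -4, -4/5)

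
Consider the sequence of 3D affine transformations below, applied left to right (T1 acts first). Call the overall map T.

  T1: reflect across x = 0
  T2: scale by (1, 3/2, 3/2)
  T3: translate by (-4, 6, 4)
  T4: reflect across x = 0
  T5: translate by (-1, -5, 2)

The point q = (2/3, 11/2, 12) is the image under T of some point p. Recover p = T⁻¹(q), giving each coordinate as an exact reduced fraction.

T1 = [-1 0 0 0; 0 1 0 0; 0 0 1 0; 0 0 0 1]
T2·T1 = [-1 0 0 0; 0 3/2 0 0; 0 0 3/2 0; 0 0 0 1]
T3·…·T1 = [-1 0 0 -4; 0 3/2 0 6; 0 0 3/2 4; 0 0 0 1]
T4·…·T1 = [1 0 0 4; 0 3/2 0 6; 0 0 3/2 4; 0 0 0 1]
T5·…·T1 = [1 0 0 3; 0 3/2 0 1; 0 0 3/2 6; 0 0 0 1]
det M = 9/4; M⁻¹ = [1 0 0 -3; 0 2/3 0 -2/3; 0 0 2/3 -4; 0 0 0 1]
M⁻¹ · (2/3, 11/2, 12)ᵀ = (-7/3, 3, 4)ᵀ

p = (-7/3, 3, 4)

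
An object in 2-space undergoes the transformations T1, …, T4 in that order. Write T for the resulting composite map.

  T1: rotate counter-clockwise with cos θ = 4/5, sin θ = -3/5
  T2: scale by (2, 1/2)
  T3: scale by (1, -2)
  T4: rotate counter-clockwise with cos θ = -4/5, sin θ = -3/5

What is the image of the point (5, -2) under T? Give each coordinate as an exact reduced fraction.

T1 rotate counter-clockwise with cos θ = 4/5, sin θ = -3/5: (5, -2) → (14/5, -23/5)
T2 scale by (2, 1/2): (14/5, -23/5) → (28/5, -23/10)
T3 scale by (1, -2): (28/5, -23/10) → (28/5, 23/5)
T4 rotate counter-clockwise with cos θ = -4/5, sin θ = -3/5: (28/5, 23/5) → (-43/25, -176/25)

T(p) = (-43/25, -176/25)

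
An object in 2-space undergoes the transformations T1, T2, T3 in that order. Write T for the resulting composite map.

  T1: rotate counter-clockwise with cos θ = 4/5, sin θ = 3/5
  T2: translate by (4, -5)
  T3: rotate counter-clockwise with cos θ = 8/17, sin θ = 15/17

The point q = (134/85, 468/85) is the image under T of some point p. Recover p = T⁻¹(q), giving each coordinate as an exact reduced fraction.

T1 = [4/5 -3/5 0; 3/5 4/5 0; 0 0 1]
T2·T1 = [4/5 -3/5 4; 3/5 4/5 -5; 0 0 1]
T3·…·T1 = [-13/85 -84/85 107/17; 84/85 -13/85 20/17; 0 0 1]
det M = 1; M⁻¹ = [-13/85 84/85 -1/5; -84/85 -13/85 32/5; 0 0 1]
M⁻¹ · (134/85, 468/85)ᵀ = (5, 4)ᵀ

p = (5, 4)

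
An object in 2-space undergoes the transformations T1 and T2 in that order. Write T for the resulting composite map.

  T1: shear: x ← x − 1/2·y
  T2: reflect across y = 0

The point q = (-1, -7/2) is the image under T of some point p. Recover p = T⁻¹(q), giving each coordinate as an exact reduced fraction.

p = (3/4, 7/2)

T1 = [1 -1/2 0; 0 1 0; 0 0 1]
T2·T1 = [1 -1/2 0; 0 -1 0; 0 0 1]
det M = -1; M⁻¹ = [1 -1/2 0; 0 -1 0; 0 0 1]
M⁻¹ · (-1, -7/2)ᵀ = (3/4, 7/2)ᵀ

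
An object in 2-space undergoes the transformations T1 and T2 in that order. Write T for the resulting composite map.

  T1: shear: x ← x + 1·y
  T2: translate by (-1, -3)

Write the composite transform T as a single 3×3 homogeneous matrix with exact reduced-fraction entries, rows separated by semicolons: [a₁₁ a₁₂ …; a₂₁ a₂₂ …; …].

T = [1 1 -1; 0 1 -3; 0 0 1]

T1 = [1 1 0; 0 1 0; 0 0 1]
T2·T1 = [1 1 -1; 0 1 -3; 0 0 1]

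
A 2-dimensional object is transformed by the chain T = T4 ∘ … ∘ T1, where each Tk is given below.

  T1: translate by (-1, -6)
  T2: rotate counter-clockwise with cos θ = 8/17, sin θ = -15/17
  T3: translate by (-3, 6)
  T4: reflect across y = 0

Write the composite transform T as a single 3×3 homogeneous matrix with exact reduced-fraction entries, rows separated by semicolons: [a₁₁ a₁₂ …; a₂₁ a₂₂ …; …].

T1 = [1 0 -1; 0 1 -6; 0 0 1]
T2·T1 = [8/17 15/17 -98/17; -15/17 8/17 -33/17; 0 0 1]
T3·…·T1 = [8/17 15/17 -149/17; -15/17 8/17 69/17; 0 0 1]
T4·…·T1 = [8/17 15/17 -149/17; 15/17 -8/17 -69/17; 0 0 1]

T = [8/17 15/17 -149/17; 15/17 -8/17 -69/17; 0 0 1]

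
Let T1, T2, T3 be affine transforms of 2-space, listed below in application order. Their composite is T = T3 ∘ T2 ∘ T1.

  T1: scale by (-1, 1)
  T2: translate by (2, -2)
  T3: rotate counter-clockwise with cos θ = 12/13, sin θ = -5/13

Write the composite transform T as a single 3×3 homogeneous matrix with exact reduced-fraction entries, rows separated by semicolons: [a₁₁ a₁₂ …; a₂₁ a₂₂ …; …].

T1 = [-1 0 0; 0 1 0; 0 0 1]
T2·T1 = [-1 0 2; 0 1 -2; 0 0 1]
T3·…·T1 = [-12/13 5/13 14/13; 5/13 12/13 -34/13; 0 0 1]

T = [-12/13 5/13 14/13; 5/13 12/13 -34/13; 0 0 1]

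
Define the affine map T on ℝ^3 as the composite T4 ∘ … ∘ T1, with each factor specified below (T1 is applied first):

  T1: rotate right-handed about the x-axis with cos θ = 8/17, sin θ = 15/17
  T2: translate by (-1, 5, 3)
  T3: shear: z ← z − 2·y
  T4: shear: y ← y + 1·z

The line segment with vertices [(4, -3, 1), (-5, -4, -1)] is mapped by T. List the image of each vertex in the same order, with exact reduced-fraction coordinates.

T1 rotate right-handed about the x-axis with cos θ = 8/17, sin θ = 15/17: (4, -3, 1) → (4, -39/17, -37/17); (-5, -4, -1) → (-5, -1, -4)
T2 translate by (-1, 5, 3): (4, -39/17, -37/17) → (3, 46/17, 14/17); (-5, -1, -4) → (-6, 4, -1)
T3 shear: z ← z − 2·y: (3, 46/17, 14/17) → (3, 46/17, -78/17); (-6, 4, -1) → (-6, 4, -9)
T4 shear: y ← y + 1·z: (3, 46/17, -78/17) → (3, -32/17, -78/17); (-6, 4, -9) → (-6, -5, -9)

image vertices: (3, -32/17, -78/17), (-6, -5, -9)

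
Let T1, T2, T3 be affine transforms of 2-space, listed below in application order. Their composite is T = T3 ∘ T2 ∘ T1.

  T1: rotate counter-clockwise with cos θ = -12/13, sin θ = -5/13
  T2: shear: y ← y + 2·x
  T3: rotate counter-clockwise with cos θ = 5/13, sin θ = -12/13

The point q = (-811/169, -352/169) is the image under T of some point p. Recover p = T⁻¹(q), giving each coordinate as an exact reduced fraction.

p = (2, 5)

T1 = [-12/13 5/13 0; -5/13 -12/13 0; 0 0 1]
T2·T1 = [-12/13 5/13 0; -29/13 -2/13 0; 0 0 1]
T3·…·T1 = [-408/169 1/169 0; -1/169 -70/169 0; 0 0 1]
det M = 1; M⁻¹ = [-70/169 -1/169 0; 1/169 -408/169 0; 0 0 1]
M⁻¹ · (-811/169, -352/169)ᵀ = (2, 5)ᵀ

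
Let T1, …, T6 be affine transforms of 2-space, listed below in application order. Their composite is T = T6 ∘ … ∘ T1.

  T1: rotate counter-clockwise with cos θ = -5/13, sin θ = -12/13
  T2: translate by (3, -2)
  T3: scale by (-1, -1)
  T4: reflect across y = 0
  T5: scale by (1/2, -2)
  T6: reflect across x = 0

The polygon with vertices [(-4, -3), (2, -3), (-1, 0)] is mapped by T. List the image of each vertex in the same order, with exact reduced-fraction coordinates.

image vertices: (23/26, -74/13), (-7/26, 70/13), (22/13, 28/13)

T1 rotate counter-clockwise with cos θ = -5/13, sin θ = -12/13: (-4, -3) → (-16/13, 63/13); (2, -3) → (-46/13, -9/13); (-1, 0) → (5/13, 12/13)
T2 translate by (3, -2): (-16/13, 63/13) → (23/13, 37/13); (-46/13, -9/13) → (-7/13, -35/13); (5/13, 12/13) → (44/13, -14/13)
T3 scale by (-1, -1): (23/13, 37/13) → (-23/13, -37/13); (-7/13, -35/13) → (7/13, 35/13); (44/13, -14/13) → (-44/13, 14/13)
T4 reflect across y = 0: (-23/13, -37/13) → (-23/13, 37/13); (7/13, 35/13) → (7/13, -35/13); (-44/13, 14/13) → (-44/13, -14/13)
T5 scale by (1/2, -2): (-23/13, 37/13) → (-23/26, -74/13); (7/13, -35/13) → (7/26, 70/13); (-44/13, -14/13) → (-22/13, 28/13)
T6 reflect across x = 0: (-23/26, -74/13) → (23/26, -74/13); (7/26, 70/13) → (-7/26, 70/13); (-22/13, 28/13) → (22/13, 28/13)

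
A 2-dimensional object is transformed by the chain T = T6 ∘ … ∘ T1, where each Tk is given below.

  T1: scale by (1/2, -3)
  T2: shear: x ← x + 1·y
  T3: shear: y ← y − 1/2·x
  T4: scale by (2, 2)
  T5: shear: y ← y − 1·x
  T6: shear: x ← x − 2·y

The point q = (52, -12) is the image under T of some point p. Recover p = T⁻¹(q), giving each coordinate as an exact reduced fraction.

T1 = [1/2 0 0; 0 -3 0; 0 0 1]
T2·T1 = [1/2 -3 0; 0 -3 0; 0 0 1]
T3·…·T1 = [1/2 -3 0; -1/4 -3/2 0; 0 0 1]
T4·…·T1 = [1 -6 0; -1/2 -3 0; 0 0 1]
T5·…·T1 = [1 -6 0; -3/2 3 0; 0 0 1]
T6·…·T1 = [4 -12 0; -3/2 3 0; 0 0 1]
det M = -6; M⁻¹ = [-1/2 -2 0; -1/4 -2/3 0; 0 0 1]
M⁻¹ · (52, -12)ᵀ = (-2, -5)ᵀ

p = (-2, -5)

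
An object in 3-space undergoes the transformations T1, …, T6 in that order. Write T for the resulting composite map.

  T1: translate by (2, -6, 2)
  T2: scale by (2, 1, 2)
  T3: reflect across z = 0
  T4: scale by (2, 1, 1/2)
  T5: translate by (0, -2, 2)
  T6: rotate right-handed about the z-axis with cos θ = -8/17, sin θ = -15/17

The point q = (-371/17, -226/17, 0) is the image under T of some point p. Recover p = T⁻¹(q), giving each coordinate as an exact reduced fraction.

p = (7/2, -5, 0)

T1 = [1 0 0 2; 0 1 0 -6; 0 0 1 2; 0 0 0 1]
T2·T1 = [2 0 0 4; 0 1 0 -6; 0 0 2 4; 0 0 0 1]
T3·…·T1 = [2 0 0 4; 0 1 0 -6; 0 0 -2 -4; 0 0 0 1]
T4·…·T1 = [4 0 0 8; 0 1 0 -6; 0 0 -1 -2; 0 0 0 1]
T5·…·T1 = [4 0 0 8; 0 1 0 -8; 0 0 -1 0; 0 0 0 1]
T6·…·T1 = [-32/17 15/17 0 -184/17; -60/17 -8/17 0 -56/17; 0 0 -1 0; 0 0 0 1]
det M = -4; M⁻¹ = [-2/17 -15/68 0 -2; 15/17 -8/17 0 8; 0 0 -1 0; 0 0 0 1]
M⁻¹ · (-371/17, -226/17, 0)ᵀ = (7/2, -5, 0)ᵀ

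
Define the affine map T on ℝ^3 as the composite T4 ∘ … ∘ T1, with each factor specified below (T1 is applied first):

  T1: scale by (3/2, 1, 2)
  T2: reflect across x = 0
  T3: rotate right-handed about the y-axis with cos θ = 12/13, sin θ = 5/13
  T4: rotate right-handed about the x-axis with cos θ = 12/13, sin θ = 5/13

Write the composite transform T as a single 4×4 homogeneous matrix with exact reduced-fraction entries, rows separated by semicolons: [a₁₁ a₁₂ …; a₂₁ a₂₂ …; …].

T = [-18/13 0 10/13 0; -75/338 12/13 -120/169 0; 90/169 5/13 288/169 0; 0 0 0 1]

T1 = [3/2 0 0 0; 0 1 0 0; 0 0 2 0; 0 0 0 1]
T2·T1 = [-3/2 0 0 0; 0 1 0 0; 0 0 2 0; 0 0 0 1]
T3·…·T1 = [-18/13 0 10/13 0; 0 1 0 0; 15/26 0 24/13 0; 0 0 0 1]
T4·…·T1 = [-18/13 0 10/13 0; -75/338 12/13 -120/169 0; 90/169 5/13 288/169 0; 0 0 0 1]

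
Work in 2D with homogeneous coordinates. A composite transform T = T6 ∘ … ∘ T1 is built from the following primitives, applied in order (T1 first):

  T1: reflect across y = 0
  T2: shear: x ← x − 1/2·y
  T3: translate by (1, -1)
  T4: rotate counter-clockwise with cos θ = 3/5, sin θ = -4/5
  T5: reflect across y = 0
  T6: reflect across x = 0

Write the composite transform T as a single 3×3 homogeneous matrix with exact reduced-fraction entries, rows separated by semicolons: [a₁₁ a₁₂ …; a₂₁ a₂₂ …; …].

T = [-3/5 1/2 1/5; 4/5 1 7/5; 0 0 1]

T1 = [1 0 0; 0 -1 0; 0 0 1]
T2·T1 = [1 1/2 0; 0 -1 0; 0 0 1]
T3·…·T1 = [1 1/2 1; 0 -1 -1; 0 0 1]
T4·…·T1 = [3/5 -1/2 -1/5; -4/5 -1 -7/5; 0 0 1]
T5·…·T1 = [3/5 -1/2 -1/5; 4/5 1 7/5; 0 0 1]
T6·…·T1 = [-3/5 1/2 1/5; 4/5 1 7/5; 0 0 1]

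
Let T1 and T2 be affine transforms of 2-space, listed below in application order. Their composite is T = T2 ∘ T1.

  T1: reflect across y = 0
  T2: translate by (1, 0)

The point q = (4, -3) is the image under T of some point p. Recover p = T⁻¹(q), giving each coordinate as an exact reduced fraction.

T1 = [1 0 0; 0 -1 0; 0 0 1]
T2·T1 = [1 0 1; 0 -1 0; 0 0 1]
det M = -1; M⁻¹ = [1 0 -1; 0 -1 0; 0 0 1]
M⁻¹ · (4, -3)ᵀ = (3, 3)ᵀ

p = (3, 3)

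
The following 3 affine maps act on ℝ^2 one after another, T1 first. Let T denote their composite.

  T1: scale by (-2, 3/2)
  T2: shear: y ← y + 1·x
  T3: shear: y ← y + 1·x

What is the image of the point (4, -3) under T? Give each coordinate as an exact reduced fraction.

T(p) = (-8, -41/2)

T1 scale by (-2, 3/2): (4, -3) → (-8, -9/2)
T2 shear: y ← y + 1·x: (-8, -9/2) → (-8, -25/2)
T3 shear: y ← y + 1·x: (-8, -25/2) → (-8, -41/2)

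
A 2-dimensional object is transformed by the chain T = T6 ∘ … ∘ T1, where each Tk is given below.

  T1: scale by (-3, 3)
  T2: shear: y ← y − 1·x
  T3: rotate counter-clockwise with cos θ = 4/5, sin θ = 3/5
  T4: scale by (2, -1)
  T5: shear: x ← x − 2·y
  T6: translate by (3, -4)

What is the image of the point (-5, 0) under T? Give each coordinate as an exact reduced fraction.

T1 scale by (-3, 3): (-5, 0) → (15, 0)
T2 shear: y ← y − 1·x: (15, 0) → (15, -15)
T3 rotate counter-clockwise with cos θ = 4/5, sin θ = 3/5: (15, -15) → (21, -3)
T4 scale by (2, -1): (21, -3) → (42, 3)
T5 shear: x ← x − 2·y: (42, 3) → (36, 3)
T6 translate by (3, -4): (36, 3) → (39, -1)

T(p) = (39, -1)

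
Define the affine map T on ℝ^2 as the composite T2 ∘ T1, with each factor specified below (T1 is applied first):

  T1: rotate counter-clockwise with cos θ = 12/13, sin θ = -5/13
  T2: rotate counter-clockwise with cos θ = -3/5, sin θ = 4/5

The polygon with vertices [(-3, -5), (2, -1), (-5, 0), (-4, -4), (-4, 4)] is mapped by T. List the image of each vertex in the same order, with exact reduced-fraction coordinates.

image vertices: (363/65, -109/65), (31/65, 142/65), (16/13, -63/13), (316/65, -188/65), (-188/65, -316/65)

T1 rotate counter-clockwise with cos θ = 12/13, sin θ = -5/13: (-3, -5) → (-61/13, -45/13); (2, -1) → (19/13, -22/13); (-5, 0) → (-60/13, 25/13); (-4, -4) → (-68/13, -28/13); (-4, 4) → (-28/13, 68/13)
T2 rotate counter-clockwise with cos θ = -3/5, sin θ = 4/5: (-61/13, -45/13) → (363/65, -109/65); (19/13, -22/13) → (31/65, 142/65); (-60/13, 25/13) → (16/13, -63/13); (-68/13, -28/13) → (316/65, -188/65); (-28/13, 68/13) → (-188/65, -316/65)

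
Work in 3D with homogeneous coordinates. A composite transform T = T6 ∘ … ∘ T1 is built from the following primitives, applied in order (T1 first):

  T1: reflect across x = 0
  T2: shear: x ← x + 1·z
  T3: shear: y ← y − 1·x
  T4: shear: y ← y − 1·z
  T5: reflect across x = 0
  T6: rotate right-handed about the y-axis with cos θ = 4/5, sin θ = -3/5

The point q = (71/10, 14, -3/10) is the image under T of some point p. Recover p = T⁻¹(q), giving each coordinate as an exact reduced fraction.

T1 = [-1 0 0 0; 0 1 0 0; 0 0 1 0; 0 0 0 1]
T2·T1 = [-1 0 1 0; 0 1 0 0; 0 0 1 0; 0 0 0 1]
T3·…·T1 = [-1 0 1 0; 1 1 -1 0; 0 0 1 0; 0 0 0 1]
T4·…·T1 = [-1 0 1 0; 1 1 -2 0; 0 0 1 0; 0 0 0 1]
T5·…·T1 = [1 0 -1 0; 1 1 -2 0; 0 0 1 0; 0 0 0 1]
T6·…·T1 = [4/5 0 -7/5 0; 1 1 -2 0; 3/5 0 1/5 0; 0 0 0 1]
det M = 1; M⁻¹ = [1/5 0 7/5 0; -7/5 1 1/5 0; -3/5 0 4/5 0; 0 0 0 1]
M⁻¹ · (71/10, 14, -3/10)ᵀ = (1, 4, -9/2)ᵀ

p = (1, 4, -9/2)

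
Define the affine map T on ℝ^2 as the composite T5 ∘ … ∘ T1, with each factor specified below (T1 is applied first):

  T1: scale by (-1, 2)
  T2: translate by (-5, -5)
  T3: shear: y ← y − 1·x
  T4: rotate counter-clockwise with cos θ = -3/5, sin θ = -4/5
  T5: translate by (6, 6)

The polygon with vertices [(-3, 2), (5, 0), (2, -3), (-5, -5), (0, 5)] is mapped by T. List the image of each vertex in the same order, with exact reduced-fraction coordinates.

image vertices: (8, 7), (16, 11), (7, 14), (-6, 15), (17, 4)

T1 scale by (-1, 2): (-3, 2) → (3, 4); (5, 0) → (-5, 0); (2, -3) → (-2, -6); (-5, -5) → (5, -10); (0, 5) → (0, 10)
T2 translate by (-5, -5): (3, 4) → (-2, -1); (-5, 0) → (-10, -5); (-2, -6) → (-7, -11); (5, -10) → (0, -15); (0, 10) → (-5, 5)
T3 shear: y ← y − 1·x: (-2, -1) → (-2, 1); (-10, -5) → (-10, 5); (-7, -11) → (-7, -4); (0, -15) → (0, -15); (-5, 5) → (-5, 10)
T4 rotate counter-clockwise with cos θ = -3/5, sin θ = -4/5: (-2, 1) → (2, 1); (-10, 5) → (10, 5); (-7, -4) → (1, 8); (0, -15) → (-12, 9); (-5, 10) → (11, -2)
T5 translate by (6, 6): (2, 1) → (8, 7); (10, 5) → (16, 11); (1, 8) → (7, 14); (-12, 9) → (-6, 15); (11, -2) → (17, 4)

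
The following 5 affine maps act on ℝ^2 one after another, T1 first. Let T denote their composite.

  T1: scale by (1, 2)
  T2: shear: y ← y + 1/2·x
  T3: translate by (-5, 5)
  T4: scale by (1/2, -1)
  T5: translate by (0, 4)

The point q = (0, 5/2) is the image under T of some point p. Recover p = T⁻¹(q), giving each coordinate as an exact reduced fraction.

T1 = [1 0 0; 0 2 0; 0 0 1]
T2·T1 = [1 0 0; 1/2 2 0; 0 0 1]
T3·…·T1 = [1 0 -5; 1/2 2 5; 0 0 1]
T4·…·T1 = [1/2 0 -5/2; -1/2 -2 -5; 0 0 1]
T5·…·T1 = [1/2 0 -5/2; -1/2 -2 -1; 0 0 1]
det M = -1; M⁻¹ = [2 0 5; -1/2 -1/2 -7/4; 0 0 1]
M⁻¹ · (0, 5/2)ᵀ = (5, -3)ᵀ

p = (5, -3)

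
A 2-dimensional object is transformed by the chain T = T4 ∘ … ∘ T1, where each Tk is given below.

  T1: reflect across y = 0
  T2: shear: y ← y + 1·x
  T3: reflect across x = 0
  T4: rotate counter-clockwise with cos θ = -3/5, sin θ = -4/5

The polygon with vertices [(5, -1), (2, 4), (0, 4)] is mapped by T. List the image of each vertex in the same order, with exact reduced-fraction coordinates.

image vertices: (39/5, 2/5), (-2/5, 14/5), (-16/5, 12/5)

T1 reflect across y = 0: (5, -1) → (5, 1); (2, 4) → (2, -4); (0, 4) → (0, -4)
T2 shear: y ← y + 1·x: (5, 1) → (5, 6); (2, -4) → (2, -2); (0, -4) → (0, -4)
T3 reflect across x = 0: (5, 6) → (-5, 6); (2, -2) → (-2, -2); (0, -4) → (0, -4)
T4 rotate counter-clockwise with cos θ = -3/5, sin θ = -4/5: (-5, 6) → (39/5, 2/5); (-2, -2) → (-2/5, 14/5); (0, -4) → (-16/5, 12/5)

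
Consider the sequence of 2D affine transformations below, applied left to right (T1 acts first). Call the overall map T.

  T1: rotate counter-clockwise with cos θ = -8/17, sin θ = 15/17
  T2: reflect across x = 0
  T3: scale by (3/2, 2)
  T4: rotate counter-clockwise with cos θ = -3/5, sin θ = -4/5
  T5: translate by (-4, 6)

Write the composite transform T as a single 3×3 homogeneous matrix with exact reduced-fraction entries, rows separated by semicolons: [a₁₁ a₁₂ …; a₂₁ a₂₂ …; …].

T1 = [-8/17 -15/17 0; 15/17 -8/17 0; 0 0 1]
T2·T1 = [8/17 15/17 0; 15/17 -8/17 0; 0 0 1]
T3·…·T1 = [12/17 45/34 0; 30/17 -16/17 0; 0 0 1]
T4·…·T1 = [84/85 -263/170 0; -138/85 -42/85 0; 0 0 1]
T5·…·T1 = [84/85 -263/170 -4; -138/85 -42/85 6; 0 0 1]

T = [84/85 -263/170 -4; -138/85 -42/85 6; 0 0 1]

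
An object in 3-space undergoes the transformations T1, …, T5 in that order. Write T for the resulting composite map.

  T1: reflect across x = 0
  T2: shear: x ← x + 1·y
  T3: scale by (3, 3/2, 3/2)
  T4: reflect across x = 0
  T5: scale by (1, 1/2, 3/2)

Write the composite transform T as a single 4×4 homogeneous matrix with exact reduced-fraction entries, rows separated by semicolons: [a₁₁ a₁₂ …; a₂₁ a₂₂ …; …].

T1 = [-1 0 0 0; 0 1 0 0; 0 0 1 0; 0 0 0 1]
T2·T1 = [-1 1 0 0; 0 1 0 0; 0 0 1 0; 0 0 0 1]
T3·…·T1 = [-3 3 0 0; 0 3/2 0 0; 0 0 3/2 0; 0 0 0 1]
T4·…·T1 = [3 -3 0 0; 0 3/2 0 0; 0 0 3/2 0; 0 0 0 1]
T5·…·T1 = [3 -3 0 0; 0 3/4 0 0; 0 0 9/4 0; 0 0 0 1]

T = [3 -3 0 0; 0 3/4 0 0; 0 0 9/4 0; 0 0 0 1]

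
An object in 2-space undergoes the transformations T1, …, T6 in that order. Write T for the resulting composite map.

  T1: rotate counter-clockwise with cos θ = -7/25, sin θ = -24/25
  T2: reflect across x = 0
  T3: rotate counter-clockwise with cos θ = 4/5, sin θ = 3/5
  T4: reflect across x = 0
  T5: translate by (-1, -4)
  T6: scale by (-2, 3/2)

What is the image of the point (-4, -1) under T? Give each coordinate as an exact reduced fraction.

T1 rotate counter-clockwise with cos θ = -7/25, sin θ = -24/25: (-4, -1) → (4/25, 103/25)
T2 reflect across x = 0: (4/25, 103/25) → (-4/25, 103/25)
T3 rotate counter-clockwise with cos θ = 4/5, sin θ = 3/5: (-4/25, 103/25) → (-13/5, 16/5)
T4 reflect across x = 0: (-13/5, 16/5) → (13/5, 16/5)
T5 translate by (-1, -4): (13/5, 16/5) → (8/5, -4/5)
T6 scale by (-2, 3/2): (8/5, -4/5) → (-16/5, -6/5)

T(p) = (-16/5, -6/5)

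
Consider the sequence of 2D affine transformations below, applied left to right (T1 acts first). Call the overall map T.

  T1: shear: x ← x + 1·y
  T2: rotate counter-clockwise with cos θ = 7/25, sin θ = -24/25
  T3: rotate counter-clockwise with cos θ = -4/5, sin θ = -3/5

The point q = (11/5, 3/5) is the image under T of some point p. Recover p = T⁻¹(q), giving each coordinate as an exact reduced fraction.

p = (2/5, -9/5)

T1 = [1 1 0; 0 1 0; 0 0 1]
T2·T1 = [7/25 31/25 0; -24/25 -17/25 0; 0 0 1]
T3·…·T1 = [-4/5 -7/5 0; 3/5 -1/5 0; 0 0 1]
det M = 1; M⁻¹ = [-1/5 7/5 0; -3/5 -4/5 0; 0 0 1]
M⁻¹ · (11/5, 3/5)ᵀ = (2/5, -9/5)ᵀ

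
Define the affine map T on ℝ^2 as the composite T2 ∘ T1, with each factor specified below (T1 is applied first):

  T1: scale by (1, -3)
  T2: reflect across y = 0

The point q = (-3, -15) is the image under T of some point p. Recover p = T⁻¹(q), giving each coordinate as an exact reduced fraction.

T1 = [1 0 0; 0 -3 0; 0 0 1]
T2·T1 = [1 0 0; 0 3 0; 0 0 1]
det M = 3; M⁻¹ = [1 0 0; 0 1/3 0; 0 0 1]
M⁻¹ · (-3, -15)ᵀ = (-3, -5)ᵀ

p = (-3, -5)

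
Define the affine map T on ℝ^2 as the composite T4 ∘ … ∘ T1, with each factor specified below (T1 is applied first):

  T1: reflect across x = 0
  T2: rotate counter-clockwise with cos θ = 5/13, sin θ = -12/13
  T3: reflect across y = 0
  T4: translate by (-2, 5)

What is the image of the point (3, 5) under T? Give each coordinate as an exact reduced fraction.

T(p) = (19/13, 4/13)

T1 reflect across x = 0: (3, 5) → (-3, 5)
T2 rotate counter-clockwise with cos θ = 5/13, sin θ = -12/13: (-3, 5) → (45/13, 61/13)
T3 reflect across y = 0: (45/13, 61/13) → (45/13, -61/13)
T4 translate by (-2, 5): (45/13, -61/13) → (19/13, 4/13)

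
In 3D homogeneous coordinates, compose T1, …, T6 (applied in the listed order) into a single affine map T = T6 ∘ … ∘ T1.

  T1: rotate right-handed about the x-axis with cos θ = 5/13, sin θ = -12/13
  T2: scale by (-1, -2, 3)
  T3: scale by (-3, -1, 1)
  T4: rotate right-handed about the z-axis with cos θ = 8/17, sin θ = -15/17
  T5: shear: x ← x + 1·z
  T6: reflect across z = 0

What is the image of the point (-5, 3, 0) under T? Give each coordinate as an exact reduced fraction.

T(p) = (-2946/221, 3165/221, 108/13)

T1 rotate right-handed about the x-axis with cos θ = 5/13, sin θ = -12/13: (-5, 3, 0) → (-5, 15/13, -36/13)
T2 scale by (-1, -2, 3): (-5, 15/13, -36/13) → (5, -30/13, -108/13)
T3 scale by (-3, -1, 1): (5, -30/13, -108/13) → (-15, 30/13, -108/13)
T4 rotate right-handed about the z-axis with cos θ = 8/17, sin θ = -15/17: (-15, 30/13, -108/13) → (-1110/221, 3165/221, -108/13)
T5 shear: x ← x + 1·z: (-1110/221, 3165/221, -108/13) → (-2946/221, 3165/221, -108/13)
T6 reflect across z = 0: (-2946/221, 3165/221, -108/13) → (-2946/221, 3165/221, 108/13)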